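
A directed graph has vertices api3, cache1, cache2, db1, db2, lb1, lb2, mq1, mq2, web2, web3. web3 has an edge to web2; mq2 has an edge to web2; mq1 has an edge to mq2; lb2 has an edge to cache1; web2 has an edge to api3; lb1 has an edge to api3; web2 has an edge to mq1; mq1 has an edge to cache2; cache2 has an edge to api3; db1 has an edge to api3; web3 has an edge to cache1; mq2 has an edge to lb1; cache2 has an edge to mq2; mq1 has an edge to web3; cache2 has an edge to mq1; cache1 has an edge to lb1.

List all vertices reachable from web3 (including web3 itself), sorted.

Start at web3.
Its neighbours: cache1, web2.
Then their neighbours: api3, lb1, mq1.
Then next layer: cache2, mq2.
Nothing further is reachable.

api3, cache1, cache2, lb1, mq1, mq2, web2, web3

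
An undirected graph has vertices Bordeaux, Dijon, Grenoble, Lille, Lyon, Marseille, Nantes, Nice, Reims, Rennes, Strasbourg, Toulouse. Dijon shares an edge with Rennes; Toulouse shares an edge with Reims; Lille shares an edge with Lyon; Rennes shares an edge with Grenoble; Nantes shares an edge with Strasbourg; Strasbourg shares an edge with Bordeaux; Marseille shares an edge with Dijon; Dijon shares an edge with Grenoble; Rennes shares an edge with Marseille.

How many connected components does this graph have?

From Bordeaux: component {Bordeaux, Nantes, Strasbourg}.
From Dijon: component {Dijon, Grenoble, Marseille, Rennes}.
From Lille: component {Lille, Lyon}.
From Nice: component {Nice}.
From Reims: component {Reims, Toulouse}.
That's 5 components.

5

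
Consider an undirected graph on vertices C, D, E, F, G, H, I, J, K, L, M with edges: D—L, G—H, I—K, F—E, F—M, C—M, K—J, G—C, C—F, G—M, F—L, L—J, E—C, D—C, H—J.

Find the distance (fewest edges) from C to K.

4

Distance 0: C.
Distance 1: D, E, F, G, M.
Distance 2: H, L.
Distance 3: J.
Distance 4: K — contains K.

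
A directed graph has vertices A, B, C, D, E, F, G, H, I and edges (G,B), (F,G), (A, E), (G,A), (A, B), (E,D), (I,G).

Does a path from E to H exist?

No

Explore from E.
Distance 1: reach D.
The search from E is exhausted; no directed path reaches H.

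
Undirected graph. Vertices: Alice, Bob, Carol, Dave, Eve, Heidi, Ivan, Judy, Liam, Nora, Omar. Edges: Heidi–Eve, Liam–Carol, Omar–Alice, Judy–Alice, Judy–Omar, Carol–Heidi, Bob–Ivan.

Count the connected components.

From Alice: component {Alice, Judy, Omar}.
From Bob: component {Bob, Ivan}.
From Carol: component {Carol, Eve, Heidi, Liam}.
From Dave: component {Dave}.
From Nora: component {Nora}.
That's 5 components.

5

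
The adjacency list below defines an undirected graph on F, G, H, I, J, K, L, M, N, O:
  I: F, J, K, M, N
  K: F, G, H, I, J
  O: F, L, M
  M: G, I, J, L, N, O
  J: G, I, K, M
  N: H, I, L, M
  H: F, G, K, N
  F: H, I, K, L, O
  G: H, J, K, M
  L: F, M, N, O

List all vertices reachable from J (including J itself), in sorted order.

Start at J.
Its neighbours: G, I, K, M.
Then their neighbours: F, H, L, N, O.
Every vertex is now reached.

F, G, H, I, J, K, L, M, N, O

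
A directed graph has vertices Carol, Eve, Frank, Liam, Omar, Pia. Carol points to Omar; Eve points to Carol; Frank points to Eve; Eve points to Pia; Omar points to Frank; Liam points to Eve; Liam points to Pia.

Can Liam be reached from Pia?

Pia has no outgoing edges, so nothing is reachable from it.

No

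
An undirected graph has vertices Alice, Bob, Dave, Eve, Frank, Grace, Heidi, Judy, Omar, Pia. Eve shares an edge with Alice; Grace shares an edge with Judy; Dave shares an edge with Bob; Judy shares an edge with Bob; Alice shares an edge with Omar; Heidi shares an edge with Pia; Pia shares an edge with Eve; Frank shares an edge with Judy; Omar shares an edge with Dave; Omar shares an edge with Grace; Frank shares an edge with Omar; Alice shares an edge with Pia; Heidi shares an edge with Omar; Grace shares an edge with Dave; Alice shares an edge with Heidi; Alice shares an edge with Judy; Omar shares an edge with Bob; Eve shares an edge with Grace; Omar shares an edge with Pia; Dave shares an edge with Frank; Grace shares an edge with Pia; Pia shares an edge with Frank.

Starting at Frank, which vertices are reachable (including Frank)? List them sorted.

Alice, Bob, Dave, Eve, Frank, Grace, Heidi, Judy, Omar, Pia

Start at Frank.
Its neighbours: Dave, Judy, Omar, Pia.
Then their neighbours: Alice, Bob, Eve, Grace, Heidi.
Every vertex is now reached.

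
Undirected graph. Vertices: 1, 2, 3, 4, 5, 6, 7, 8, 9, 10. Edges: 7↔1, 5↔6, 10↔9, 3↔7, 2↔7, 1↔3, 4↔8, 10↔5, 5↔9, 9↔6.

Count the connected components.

From 1: component {1, 2, 3, 7}.
From 4: component {4, 8}.
From 5: component {5, 6, 9, 10}.
That's 3 components.

3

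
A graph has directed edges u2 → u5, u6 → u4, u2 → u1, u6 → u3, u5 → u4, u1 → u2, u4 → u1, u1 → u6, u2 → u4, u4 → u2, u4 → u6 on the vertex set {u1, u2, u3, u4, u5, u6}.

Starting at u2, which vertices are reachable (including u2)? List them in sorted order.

Start at u2.
Its neighbours: u1, u4, u5.
Then their neighbours: u6.
Then next layer: u3.
Every vertex is now reached.

u1, u2, u3, u4, u5, u6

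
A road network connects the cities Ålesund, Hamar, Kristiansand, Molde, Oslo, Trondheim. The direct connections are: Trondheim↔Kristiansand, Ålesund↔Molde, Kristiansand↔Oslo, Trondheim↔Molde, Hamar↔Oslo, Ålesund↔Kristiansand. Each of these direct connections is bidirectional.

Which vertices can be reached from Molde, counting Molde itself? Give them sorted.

Start at Molde.
Its neighbours: Ålesund, Trondheim.
Then their neighbours: Kristiansand.
Then next layer: Oslo.
Then next layer: Hamar.
Every vertex is now reached.

Ålesund, Hamar, Kristiansand, Molde, Oslo, Trondheim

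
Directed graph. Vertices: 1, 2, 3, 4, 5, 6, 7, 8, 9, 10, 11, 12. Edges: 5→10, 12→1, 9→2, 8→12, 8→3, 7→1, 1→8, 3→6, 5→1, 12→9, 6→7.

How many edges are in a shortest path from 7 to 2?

5

Distance 0: 7.
Distance 1: 1.
Distance 2: 8.
Distance 3: 3, 12.
Distance 4: 6, 9.
Distance 5: 2 — contains 2.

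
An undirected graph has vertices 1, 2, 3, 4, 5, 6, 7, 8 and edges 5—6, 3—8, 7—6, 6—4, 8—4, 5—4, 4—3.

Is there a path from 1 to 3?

No

1 has no edges, so nothing is reachable from it.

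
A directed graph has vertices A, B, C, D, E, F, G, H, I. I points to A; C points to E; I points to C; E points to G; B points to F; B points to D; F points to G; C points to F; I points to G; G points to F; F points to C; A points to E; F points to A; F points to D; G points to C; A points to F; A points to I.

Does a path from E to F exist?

Yes

Explore from E.
Distance 1: reach G.
Distance 2: reach C, F.
Found F.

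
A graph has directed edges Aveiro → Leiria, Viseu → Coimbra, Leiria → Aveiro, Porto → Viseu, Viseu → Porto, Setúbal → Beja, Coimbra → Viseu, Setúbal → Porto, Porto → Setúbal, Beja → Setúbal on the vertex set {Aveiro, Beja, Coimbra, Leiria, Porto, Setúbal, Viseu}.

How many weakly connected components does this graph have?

2

From Aveiro: component {Aveiro, Leiria}.
From Beja: component {Beja, Coimbra, Porto, Setúbal, Viseu}.
That's 2 components.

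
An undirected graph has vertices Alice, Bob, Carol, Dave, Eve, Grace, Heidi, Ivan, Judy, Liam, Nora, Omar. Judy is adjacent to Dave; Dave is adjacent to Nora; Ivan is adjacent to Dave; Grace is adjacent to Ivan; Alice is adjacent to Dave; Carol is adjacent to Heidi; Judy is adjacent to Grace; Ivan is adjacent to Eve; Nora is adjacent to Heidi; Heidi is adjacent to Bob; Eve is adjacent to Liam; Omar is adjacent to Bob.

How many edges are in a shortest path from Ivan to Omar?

5

Distance 0: Ivan.
Distance 1: Dave, Eve, Grace.
Distance 2: Alice, Judy, Liam, Nora.
Distance 3: Heidi.
Distance 4: Bob, Carol.
Distance 5: Omar — contains Omar.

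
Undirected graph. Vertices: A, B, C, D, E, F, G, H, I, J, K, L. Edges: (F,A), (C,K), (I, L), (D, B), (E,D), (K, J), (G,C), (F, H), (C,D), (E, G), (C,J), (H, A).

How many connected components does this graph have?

3

From A: component {A, F, H}.
From B: component {B, C, D, E, G, J, K}.
From I: component {I, L}.
That's 3 components.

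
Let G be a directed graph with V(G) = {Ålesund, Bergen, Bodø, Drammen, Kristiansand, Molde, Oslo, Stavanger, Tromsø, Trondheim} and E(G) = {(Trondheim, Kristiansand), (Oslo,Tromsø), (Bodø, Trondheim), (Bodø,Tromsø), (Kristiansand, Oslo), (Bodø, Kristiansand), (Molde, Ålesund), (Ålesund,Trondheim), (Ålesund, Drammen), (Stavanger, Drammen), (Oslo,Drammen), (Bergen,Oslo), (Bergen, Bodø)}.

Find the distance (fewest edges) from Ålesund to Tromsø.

4

Distance 0: Ålesund.
Distance 1: Drammen, Trondheim.
Distance 2: Kristiansand.
Distance 3: Oslo.
Distance 4: Tromsø — contains Tromsø.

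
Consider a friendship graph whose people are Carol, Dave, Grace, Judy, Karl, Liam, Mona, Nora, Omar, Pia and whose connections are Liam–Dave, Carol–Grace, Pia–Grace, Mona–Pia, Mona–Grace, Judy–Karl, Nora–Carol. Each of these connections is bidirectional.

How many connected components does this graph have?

From Carol: component {Carol, Grace, Mona, Nora, Pia}.
From Dave: component {Dave, Liam}.
From Judy: component {Judy, Karl}.
From Omar: component {Omar}.
That's 4 components.

4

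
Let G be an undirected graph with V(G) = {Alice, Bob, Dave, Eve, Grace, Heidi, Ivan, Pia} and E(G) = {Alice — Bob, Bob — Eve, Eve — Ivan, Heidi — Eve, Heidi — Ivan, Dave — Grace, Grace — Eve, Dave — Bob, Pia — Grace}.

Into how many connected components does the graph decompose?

From Alice: component {Alice, Bob, Dave, Eve, Grace, Heidi, Ivan, Pia}.
That's 1 component.

1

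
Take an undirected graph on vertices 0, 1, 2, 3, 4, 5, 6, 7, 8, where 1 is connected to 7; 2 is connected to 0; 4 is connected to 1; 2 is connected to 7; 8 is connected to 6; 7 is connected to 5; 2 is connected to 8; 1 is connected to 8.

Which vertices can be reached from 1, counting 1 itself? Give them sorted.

Start at 1.
Its neighbours: 4, 7, 8.
Then their neighbours: 2, 5, 6.
Then next layer: 0.
Nothing further is reachable.

0, 1, 2, 4, 5, 6, 7, 8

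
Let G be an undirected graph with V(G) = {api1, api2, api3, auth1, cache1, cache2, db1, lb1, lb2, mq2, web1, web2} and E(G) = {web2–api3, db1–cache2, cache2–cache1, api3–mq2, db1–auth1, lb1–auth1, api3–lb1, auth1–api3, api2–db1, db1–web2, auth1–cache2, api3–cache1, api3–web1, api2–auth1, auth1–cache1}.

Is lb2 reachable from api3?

No

Explore from api3.
Distance 1: reach auth1, cache1, lb1, mq2, web1, web2.
Distance 2: reach api2, cache2, db1.
The search is exhausted without reaching lb2; it lies in a different component.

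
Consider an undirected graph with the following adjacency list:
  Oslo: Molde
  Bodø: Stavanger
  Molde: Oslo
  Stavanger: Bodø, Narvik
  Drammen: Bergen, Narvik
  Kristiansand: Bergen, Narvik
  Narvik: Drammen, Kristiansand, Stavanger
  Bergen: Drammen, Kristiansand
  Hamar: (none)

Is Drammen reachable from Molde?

Explore from Molde.
Distance 1: reach Oslo.
The search is exhausted without reaching Drammen; it lies in a different component.

No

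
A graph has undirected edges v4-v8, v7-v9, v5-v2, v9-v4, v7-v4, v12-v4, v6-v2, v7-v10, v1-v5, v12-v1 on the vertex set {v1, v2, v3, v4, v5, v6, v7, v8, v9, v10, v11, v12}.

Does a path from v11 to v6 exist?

No

v11 has no edges, so nothing is reachable from it.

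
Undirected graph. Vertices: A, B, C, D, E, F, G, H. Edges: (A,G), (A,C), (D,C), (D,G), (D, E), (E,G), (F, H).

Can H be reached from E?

No

Explore from E.
Distance 1: reach D, G.
Distance 2: reach A, C.
The search is exhausted without reaching H; it lies in a different component.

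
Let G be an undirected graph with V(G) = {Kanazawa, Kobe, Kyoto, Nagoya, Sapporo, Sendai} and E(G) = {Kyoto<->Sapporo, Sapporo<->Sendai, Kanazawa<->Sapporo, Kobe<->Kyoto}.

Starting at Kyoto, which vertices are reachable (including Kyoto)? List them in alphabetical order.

Kanazawa, Kobe, Kyoto, Sapporo, Sendai

Start at Kyoto.
Its neighbours: Kobe, Sapporo.
Then their neighbours: Kanazawa, Sendai.
Nothing further is reachable.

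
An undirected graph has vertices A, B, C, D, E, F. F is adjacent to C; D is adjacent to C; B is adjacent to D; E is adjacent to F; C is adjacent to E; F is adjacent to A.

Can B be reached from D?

Explore from D.
Distance 1: reach B, C.
Found B.

Yes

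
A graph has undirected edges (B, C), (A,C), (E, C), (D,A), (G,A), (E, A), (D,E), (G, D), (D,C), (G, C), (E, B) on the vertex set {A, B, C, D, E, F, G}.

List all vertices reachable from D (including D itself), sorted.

Start at D.
Its neighbours: A, C, E, G.
Then their neighbours: B.
Nothing further is reachable.

A, B, C, D, E, G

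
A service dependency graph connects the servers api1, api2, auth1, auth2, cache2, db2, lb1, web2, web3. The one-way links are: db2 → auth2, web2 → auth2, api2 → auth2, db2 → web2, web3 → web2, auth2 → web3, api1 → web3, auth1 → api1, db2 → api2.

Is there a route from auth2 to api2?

Explore from auth2.
Distance 1: reach web3.
Distance 2: reach web2.
The search from auth2 is exhausted; no directed path reaches api2.

No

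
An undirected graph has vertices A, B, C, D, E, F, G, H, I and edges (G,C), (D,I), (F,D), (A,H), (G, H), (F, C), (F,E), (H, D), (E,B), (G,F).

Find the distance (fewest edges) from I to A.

3

Distance 0: I.
Distance 1: D.
Distance 2: F, H.
Distance 3: A, C, E, G — contains A.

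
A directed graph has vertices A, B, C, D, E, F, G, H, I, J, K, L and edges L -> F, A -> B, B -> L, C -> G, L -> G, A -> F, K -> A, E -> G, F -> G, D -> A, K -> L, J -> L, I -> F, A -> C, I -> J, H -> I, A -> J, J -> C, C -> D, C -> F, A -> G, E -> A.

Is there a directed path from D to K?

No

Explore from D.
Distance 1: reach A.
Distance 2: reach B, C, F, G, J.
Distance 3: reach L.
The search from D is exhausted; no directed path reaches K.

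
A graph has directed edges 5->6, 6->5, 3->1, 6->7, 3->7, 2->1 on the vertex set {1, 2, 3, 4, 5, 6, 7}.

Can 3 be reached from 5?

No

Explore from 5.
Distance 1: reach 6.
Distance 2: reach 7.
The search from 5 is exhausted; no directed path reaches 3.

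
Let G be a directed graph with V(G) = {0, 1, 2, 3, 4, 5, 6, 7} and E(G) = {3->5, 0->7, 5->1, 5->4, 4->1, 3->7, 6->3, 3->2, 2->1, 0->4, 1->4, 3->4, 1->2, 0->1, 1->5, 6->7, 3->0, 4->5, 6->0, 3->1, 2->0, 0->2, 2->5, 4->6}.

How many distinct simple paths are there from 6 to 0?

8

6→0
6→3→0
6→3→1→2→0
6→3→2→0
6→3→4→1→2→0
6→3→4→5→1→2→0
6→3→5→1→2→0
6→3→5→4→1→2→0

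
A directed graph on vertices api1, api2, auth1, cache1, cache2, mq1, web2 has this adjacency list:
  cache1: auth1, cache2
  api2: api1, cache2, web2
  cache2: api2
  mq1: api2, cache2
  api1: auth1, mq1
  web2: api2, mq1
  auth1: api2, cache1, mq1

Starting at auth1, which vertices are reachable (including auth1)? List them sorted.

api1, api2, auth1, cache1, cache2, mq1, web2

Start at auth1.
Its neighbours: api2, cache1, mq1.
Then their neighbours: api1, cache2, web2.
Every vertex is now reached.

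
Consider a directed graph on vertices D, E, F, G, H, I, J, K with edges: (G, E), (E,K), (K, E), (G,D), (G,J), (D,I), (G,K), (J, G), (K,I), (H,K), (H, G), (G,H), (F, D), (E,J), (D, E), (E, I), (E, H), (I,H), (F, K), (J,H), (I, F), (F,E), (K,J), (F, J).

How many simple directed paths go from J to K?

J→G→D→E→H→K
J→G→D→E→I→F→K
J→G→D→E→I→H→K
J→G→D→E→K
J→G→D→I→F→E→H→K
J→G→D→I→F→E→K
J→G→D→I→F→K
J→G→D→I→H→K
... and 14 more.

22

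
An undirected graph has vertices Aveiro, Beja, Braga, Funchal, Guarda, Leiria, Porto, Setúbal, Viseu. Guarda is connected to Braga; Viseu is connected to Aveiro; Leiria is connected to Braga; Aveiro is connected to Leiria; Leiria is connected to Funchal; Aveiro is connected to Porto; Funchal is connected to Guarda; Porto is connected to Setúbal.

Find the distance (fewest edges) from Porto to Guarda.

4

Distance 0: Porto.
Distance 1: Aveiro, Setúbal.
Distance 2: Leiria, Viseu.
Distance 3: Braga, Funchal.
Distance 4: Guarda — contains Guarda.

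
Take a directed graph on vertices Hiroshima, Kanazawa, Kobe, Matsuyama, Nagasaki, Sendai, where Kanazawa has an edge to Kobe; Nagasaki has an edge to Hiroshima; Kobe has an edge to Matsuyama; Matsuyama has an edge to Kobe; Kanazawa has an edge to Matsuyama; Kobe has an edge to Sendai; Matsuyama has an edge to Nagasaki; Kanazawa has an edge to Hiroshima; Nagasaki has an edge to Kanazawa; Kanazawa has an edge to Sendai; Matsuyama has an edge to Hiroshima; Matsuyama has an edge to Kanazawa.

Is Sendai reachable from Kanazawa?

Explore from Kanazawa.
Distance 1: reach Hiroshima, Kobe, Matsuyama, Sendai.
Found Sendai.

Yes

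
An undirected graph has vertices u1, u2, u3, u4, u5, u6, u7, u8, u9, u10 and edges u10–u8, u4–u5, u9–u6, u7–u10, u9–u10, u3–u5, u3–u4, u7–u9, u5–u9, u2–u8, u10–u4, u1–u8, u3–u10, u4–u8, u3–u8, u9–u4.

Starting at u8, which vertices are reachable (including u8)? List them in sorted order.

Start at u8.
Its neighbours: u1, u2, u3, u4, u10.
Then their neighbours: u5, u7, u9.
Then next layer: u6.
Every vertex is now reached.

u1, u2, u3, u4, u5, u6, u7, u8, u9, u10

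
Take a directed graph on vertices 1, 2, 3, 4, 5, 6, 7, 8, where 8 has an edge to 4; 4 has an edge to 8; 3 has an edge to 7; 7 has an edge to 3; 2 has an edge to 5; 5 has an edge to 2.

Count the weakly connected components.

5

From 1: component {1}.
From 2: component {2, 5}.
From 3: component {3, 7}.
From 4: component {4, 8}.
From 6: component {6}.
That's 5 components.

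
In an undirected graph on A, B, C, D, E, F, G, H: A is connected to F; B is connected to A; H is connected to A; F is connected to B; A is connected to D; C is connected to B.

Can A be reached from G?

G has no edges, so nothing is reachable from it.

No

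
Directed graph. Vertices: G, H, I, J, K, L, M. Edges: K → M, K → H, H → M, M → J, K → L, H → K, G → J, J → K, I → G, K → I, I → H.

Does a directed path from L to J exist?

No

L has no outgoing edges, so nothing is reachable from it.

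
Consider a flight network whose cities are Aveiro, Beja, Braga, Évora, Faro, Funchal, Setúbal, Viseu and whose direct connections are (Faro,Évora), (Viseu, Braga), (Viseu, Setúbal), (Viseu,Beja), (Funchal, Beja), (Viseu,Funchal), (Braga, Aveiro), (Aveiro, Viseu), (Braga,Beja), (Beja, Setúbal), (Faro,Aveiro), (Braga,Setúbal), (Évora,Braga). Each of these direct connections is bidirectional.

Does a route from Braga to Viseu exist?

Yes

Explore from Braga.
Distance 1: reach Aveiro, Beja, Évora, Setúbal, Viseu.
Found Viseu.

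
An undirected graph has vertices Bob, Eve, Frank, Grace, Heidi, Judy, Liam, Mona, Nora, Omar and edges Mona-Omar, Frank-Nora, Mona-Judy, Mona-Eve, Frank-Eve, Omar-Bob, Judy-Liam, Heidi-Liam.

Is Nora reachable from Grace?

Grace has no edges, so nothing is reachable from it.

No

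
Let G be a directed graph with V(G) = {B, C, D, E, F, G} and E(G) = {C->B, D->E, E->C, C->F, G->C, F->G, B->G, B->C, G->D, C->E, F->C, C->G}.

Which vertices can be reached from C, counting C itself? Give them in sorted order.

B, C, D, E, F, G

Start at C.
Its neighbours: B, E, F, G.
Then their neighbours: D.
Every vertex is now reached.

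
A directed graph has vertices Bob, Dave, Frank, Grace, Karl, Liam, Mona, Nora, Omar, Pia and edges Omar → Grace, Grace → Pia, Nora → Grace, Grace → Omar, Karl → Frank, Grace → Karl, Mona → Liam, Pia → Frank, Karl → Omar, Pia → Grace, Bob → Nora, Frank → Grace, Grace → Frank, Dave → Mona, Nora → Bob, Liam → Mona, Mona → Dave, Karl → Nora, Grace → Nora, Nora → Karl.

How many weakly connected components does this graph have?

2

From Bob: component {Bob, Frank, Grace, Karl, Nora, Omar, Pia}.
From Dave: component {Dave, Liam, Mona}.
That's 2 components.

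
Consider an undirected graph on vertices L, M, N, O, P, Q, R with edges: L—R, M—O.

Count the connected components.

From L: component {L, R}.
From M: component {M, O}.
From N: component {N}.
From P: component {P}.
From Q: component {Q}.
That's 5 components.

5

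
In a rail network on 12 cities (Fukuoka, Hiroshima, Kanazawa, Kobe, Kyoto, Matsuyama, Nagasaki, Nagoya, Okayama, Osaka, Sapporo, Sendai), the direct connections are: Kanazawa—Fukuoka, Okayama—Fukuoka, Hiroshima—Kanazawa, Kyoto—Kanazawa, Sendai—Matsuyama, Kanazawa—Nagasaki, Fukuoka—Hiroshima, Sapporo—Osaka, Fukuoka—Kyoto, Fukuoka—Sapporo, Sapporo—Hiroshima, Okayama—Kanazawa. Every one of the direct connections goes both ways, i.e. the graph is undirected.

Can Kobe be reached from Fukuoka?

No

Explore from Fukuoka.
Distance 1: reach Hiroshima, Kanazawa, Kyoto, Okayama, Sapporo.
Distance 2: reach Nagasaki, Osaka.
The search is exhausted without reaching Kobe; it lies in a different component.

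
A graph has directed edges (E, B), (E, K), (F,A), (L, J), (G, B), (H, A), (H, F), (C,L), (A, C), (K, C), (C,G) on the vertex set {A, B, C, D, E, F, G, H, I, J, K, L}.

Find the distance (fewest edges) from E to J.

Distance 0: E.
Distance 1: B, K.
Distance 2: C.
Distance 3: G, L.
Distance 4: J — contains J.

4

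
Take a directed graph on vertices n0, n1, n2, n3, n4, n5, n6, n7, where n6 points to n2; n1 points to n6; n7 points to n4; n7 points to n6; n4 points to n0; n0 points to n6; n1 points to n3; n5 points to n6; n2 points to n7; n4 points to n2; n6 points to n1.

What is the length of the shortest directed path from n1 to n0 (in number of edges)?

5

Distance 0: n1.
Distance 1: n3, n6.
Distance 2: n2.
Distance 3: n7.
Distance 4: n4.
Distance 5: n0 — contains n0.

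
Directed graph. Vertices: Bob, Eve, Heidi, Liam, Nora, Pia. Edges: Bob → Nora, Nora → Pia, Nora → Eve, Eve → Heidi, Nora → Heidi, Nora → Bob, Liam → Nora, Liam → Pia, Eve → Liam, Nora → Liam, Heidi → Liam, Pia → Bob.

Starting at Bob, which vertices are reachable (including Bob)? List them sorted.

Bob, Eve, Heidi, Liam, Nora, Pia

Start at Bob.
Its neighbours: Nora.
Then their neighbours: Eve, Heidi, Liam, Pia.
Every vertex is now reached.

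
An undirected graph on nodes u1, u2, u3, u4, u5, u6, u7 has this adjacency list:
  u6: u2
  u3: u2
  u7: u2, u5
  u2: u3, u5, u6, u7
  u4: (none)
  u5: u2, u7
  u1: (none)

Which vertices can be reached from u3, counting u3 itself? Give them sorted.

Start at u3.
Its neighbours: u2.
Then their neighbours: u5, u6, u7.
Nothing further is reachable.

u2, u3, u5, u6, u7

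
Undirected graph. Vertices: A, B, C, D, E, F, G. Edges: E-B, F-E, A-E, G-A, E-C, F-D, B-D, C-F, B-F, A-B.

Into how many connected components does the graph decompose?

From A: component {A, B, C, D, E, F, G}.
That's 1 component.

1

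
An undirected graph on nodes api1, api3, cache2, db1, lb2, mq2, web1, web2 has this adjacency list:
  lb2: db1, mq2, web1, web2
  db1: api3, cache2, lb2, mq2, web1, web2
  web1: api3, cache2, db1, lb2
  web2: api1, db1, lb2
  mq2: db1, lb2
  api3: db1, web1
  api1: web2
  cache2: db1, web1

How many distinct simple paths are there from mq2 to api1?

mq2–db1–api3–web1–lb2–web2–api1
mq2–db1–cache2–web1–lb2–web2–api1
mq2–db1–lb2–web2–api1
mq2–db1–web1–lb2–web2–api1
mq2–db1–web2–api1
mq2–lb2–db1–web2–api1
mq2–lb2–web1–api3–db1–web2–api1
mq2–lb2–web1–cache2–db1–web2–api1
mq2–lb2–web1–db1–web2–api1
mq2–lb2–web2–api1

10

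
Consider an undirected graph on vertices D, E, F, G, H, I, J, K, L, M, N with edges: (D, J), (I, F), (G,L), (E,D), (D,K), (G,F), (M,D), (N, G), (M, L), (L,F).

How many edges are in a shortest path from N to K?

Distance 0: N.
Distance 1: G.
Distance 2: F, L.
Distance 3: I, M.
Distance 4: D.
Distance 5: E, J, K — contains K.

5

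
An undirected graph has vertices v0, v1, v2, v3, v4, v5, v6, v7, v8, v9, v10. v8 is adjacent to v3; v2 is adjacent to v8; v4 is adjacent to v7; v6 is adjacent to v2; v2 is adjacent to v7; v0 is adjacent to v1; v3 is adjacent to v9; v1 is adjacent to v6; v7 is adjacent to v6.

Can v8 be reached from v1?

Yes

Explore from v1.
Distance 1: reach v0, v6.
Distance 2: reach v2, v7.
Distance 3: reach v4, v8.
Found v8.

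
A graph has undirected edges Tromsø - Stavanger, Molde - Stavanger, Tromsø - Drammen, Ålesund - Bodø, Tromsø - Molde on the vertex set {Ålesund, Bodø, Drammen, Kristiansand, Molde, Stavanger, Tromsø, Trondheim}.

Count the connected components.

From Ålesund: component {Ålesund, Bodø}.
From Drammen: component {Drammen, Molde, Stavanger, Tromsø}.
From Kristiansand: component {Kristiansand}.
From Trondheim: component {Trondheim}.
That's 4 components.

4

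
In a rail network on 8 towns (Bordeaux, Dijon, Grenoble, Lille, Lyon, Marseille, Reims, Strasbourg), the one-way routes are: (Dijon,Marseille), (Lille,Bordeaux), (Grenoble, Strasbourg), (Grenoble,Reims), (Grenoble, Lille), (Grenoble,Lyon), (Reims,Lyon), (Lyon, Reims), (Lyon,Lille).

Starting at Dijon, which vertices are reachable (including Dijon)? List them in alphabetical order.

Start at Dijon.
Its neighbours: Marseille.
Nothing further is reachable.

Dijon, Marseille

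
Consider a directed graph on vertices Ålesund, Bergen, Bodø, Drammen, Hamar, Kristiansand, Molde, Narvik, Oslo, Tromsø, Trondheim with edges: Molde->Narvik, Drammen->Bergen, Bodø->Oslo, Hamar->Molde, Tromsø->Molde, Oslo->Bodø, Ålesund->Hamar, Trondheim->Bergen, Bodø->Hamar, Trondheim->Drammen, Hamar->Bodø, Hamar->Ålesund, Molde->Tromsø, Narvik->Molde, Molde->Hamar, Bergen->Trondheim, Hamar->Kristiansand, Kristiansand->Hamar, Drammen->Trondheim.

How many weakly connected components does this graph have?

From Ålesund: component {Ålesund, Bodø, Hamar, Kristiansand, Molde, Narvik, Oslo, Tromsø}.
From Bergen: component {Bergen, Drammen, Trondheim}.
That's 2 components.

2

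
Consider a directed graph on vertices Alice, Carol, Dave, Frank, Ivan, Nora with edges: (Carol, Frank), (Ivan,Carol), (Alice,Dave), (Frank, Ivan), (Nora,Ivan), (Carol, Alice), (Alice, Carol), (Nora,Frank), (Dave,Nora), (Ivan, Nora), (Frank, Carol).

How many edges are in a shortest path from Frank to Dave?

3

Distance 0: Frank.
Distance 1: Carol, Ivan.
Distance 2: Alice, Nora.
Distance 3: Dave — contains Dave.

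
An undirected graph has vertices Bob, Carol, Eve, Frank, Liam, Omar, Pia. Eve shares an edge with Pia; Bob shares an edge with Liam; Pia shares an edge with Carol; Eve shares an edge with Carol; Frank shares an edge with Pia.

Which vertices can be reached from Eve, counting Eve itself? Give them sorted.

Start at Eve.
Its neighbours: Carol, Pia.
Then their neighbours: Frank.
Nothing further is reachable.

Carol, Eve, Frank, Pia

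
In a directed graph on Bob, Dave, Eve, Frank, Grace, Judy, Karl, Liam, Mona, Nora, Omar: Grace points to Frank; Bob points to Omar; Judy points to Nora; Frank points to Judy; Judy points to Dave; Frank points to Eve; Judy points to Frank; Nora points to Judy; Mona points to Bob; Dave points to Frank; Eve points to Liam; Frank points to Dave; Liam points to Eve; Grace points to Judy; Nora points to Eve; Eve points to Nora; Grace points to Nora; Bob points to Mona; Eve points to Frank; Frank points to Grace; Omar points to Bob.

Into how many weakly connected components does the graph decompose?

3

From Bob: component {Bob, Mona, Omar}.
From Dave: component {Dave, Eve, Frank, Grace, Judy, Liam, Nora}.
From Karl: component {Karl}.
That's 3 components.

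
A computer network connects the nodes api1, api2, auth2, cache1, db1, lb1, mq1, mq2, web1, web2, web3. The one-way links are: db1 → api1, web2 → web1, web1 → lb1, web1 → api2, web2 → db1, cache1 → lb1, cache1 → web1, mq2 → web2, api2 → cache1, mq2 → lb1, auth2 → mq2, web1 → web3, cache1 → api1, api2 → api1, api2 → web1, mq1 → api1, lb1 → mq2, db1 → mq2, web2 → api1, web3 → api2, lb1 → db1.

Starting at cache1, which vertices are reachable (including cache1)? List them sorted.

api1, api2, cache1, db1, lb1, mq2, web1, web2, web3

Start at cache1.
Its neighbours: api1, lb1, web1.
Then their neighbours: api2, db1, mq2, web3.
Then next layer: web2.
Nothing further is reachable.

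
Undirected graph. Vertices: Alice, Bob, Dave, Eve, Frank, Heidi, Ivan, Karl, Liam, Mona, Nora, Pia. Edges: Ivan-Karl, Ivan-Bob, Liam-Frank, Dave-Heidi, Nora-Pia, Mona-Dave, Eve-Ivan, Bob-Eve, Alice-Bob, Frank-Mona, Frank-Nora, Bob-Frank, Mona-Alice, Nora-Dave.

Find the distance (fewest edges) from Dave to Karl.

Distance 0: Dave.
Distance 1: Heidi, Mona, Nora.
Distance 2: Alice, Frank, Pia.
Distance 3: Bob, Liam.
Distance 4: Eve, Ivan.
Distance 5: Karl — contains Karl.

5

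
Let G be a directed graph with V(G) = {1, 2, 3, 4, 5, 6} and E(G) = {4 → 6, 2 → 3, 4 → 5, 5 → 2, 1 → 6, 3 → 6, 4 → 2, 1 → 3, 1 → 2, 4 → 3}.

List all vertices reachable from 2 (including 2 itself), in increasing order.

2, 3, 6

Start at 2.
Its neighbours: 3.
Then their neighbours: 6.
Nothing further is reachable.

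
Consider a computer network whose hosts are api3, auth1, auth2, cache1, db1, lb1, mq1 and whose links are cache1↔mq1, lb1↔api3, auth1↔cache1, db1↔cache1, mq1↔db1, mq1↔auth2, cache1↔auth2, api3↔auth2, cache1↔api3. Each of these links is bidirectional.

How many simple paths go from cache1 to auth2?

cache1–api3–auth2
cache1–auth2
cache1–db1–mq1–auth2
cache1–mq1–auth2

4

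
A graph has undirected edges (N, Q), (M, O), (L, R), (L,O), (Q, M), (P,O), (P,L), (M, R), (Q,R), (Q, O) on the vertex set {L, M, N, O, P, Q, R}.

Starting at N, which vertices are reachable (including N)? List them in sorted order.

L, M, N, O, P, Q, R

Start at N.
Its neighbours: Q.
Then their neighbours: M, O, R.
Then next layer: L, P.
Every vertex is now reached.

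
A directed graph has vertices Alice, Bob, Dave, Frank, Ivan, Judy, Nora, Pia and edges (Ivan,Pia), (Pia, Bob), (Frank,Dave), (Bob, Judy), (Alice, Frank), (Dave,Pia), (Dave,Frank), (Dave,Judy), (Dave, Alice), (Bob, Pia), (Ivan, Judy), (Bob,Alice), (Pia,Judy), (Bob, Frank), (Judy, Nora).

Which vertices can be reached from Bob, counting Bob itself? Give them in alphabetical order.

Alice, Bob, Dave, Frank, Judy, Nora, Pia

Start at Bob.
Its neighbours: Alice, Frank, Judy, Pia.
Then their neighbours: Dave, Nora.
Nothing further is reachable.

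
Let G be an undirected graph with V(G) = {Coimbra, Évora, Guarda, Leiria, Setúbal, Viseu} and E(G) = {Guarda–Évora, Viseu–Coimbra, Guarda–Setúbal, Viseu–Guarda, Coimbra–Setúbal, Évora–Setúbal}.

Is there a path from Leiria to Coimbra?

Leiria has no edges, so nothing is reachable from it.

No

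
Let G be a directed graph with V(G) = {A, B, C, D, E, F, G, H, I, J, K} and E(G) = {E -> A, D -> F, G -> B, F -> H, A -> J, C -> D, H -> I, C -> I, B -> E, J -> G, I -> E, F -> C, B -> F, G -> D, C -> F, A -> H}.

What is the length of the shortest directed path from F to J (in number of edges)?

Distance 0: F.
Distance 1: C, H.
Distance 2: D, I.
Distance 3: E.
Distance 4: A.
Distance 5: J — contains J.

5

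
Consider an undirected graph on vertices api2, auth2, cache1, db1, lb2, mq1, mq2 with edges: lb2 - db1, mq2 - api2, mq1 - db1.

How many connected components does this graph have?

4

From api2: component {api2, mq2}.
From auth2: component {auth2}.
From cache1: component {cache1}.
From db1: component {db1, lb2, mq1}.
That's 4 components.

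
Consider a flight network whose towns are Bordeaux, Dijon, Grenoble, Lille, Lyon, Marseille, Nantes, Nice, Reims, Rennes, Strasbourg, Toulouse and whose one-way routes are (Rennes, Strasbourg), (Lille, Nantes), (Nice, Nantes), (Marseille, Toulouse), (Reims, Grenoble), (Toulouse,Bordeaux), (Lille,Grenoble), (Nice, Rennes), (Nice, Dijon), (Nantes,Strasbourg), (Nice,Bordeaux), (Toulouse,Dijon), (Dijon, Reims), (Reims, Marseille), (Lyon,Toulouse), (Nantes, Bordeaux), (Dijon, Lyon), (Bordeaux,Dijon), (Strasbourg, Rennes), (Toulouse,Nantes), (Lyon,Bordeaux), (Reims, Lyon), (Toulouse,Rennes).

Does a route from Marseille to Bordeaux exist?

Yes

Explore from Marseille.
Distance 1: reach Toulouse.
Distance 2: reach Bordeaux, Dijon, Nantes, Rennes.
Found Bordeaux.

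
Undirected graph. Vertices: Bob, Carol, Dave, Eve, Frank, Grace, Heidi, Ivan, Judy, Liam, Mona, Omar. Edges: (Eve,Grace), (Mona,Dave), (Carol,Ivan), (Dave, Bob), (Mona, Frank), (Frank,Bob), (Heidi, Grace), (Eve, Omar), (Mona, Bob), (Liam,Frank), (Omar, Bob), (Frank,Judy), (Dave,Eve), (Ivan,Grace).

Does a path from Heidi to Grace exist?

Yes

Explore from Heidi.
Distance 1: reach Grace.
Found Grace.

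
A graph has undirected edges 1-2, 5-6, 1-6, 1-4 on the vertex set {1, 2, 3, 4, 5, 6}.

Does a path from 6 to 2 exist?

Yes

Explore from 6.
Distance 1: reach 1, 5.
Distance 2: reach 2, 4.
Found 2.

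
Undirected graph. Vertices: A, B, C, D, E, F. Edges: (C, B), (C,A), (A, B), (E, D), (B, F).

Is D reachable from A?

No

Explore from A.
Distance 1: reach B, C.
Distance 2: reach F.
The search is exhausted without reaching D; it lies in a different component.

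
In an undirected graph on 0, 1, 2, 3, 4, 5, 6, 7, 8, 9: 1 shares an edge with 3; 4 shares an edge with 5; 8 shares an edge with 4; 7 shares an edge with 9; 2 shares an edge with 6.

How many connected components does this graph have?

From 0: component {0}.
From 1: component {1, 3}.
From 2: component {2, 6}.
From 4: component {4, 5, 8}.
From 7: component {7, 9}.
That's 5 components.

5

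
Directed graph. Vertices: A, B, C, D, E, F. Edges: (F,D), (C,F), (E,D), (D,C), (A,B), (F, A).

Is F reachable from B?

No

B has no outgoing edges, so nothing is reachable from it.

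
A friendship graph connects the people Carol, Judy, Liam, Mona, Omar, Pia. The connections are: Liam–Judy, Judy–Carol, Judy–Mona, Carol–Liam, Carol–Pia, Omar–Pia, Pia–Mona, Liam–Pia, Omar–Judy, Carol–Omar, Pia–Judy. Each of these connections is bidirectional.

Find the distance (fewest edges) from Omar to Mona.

2

Distance 0: Omar.
Distance 1: Carol, Judy, Pia.
Distance 2: Liam, Mona — contains Mona.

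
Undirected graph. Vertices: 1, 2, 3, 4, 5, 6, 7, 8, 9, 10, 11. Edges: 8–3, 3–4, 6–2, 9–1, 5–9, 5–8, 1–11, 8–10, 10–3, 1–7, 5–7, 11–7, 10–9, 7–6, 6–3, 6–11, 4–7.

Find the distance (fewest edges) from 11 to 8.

Distance 0: 11.
Distance 1: 1, 6, 7.
Distance 2: 2, 3, 4, 5, 9.
Distance 3: 8, 10 — contains 8.

3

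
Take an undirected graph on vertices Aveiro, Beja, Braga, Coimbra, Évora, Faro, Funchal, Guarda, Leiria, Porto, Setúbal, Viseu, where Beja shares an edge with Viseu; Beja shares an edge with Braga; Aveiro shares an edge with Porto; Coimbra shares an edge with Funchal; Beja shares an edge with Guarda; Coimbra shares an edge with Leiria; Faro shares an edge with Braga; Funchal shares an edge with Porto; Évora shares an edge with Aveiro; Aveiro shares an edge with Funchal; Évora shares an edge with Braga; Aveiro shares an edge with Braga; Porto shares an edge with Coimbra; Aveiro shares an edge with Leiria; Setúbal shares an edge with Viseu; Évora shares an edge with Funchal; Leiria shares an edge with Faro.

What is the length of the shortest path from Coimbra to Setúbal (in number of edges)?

Distance 0: Coimbra.
Distance 1: Funchal, Leiria, Porto.
Distance 2: Aveiro, Évora, Faro.
Distance 3: Braga.
Distance 4: Beja.
Distance 5: Guarda, Viseu.
Distance 6: Setúbal — contains Setúbal.

6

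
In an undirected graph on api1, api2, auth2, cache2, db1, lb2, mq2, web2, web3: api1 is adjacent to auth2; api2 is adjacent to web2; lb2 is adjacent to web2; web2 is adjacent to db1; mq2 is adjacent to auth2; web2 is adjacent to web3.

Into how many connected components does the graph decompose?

3

From api1: component {api1, auth2, mq2}.
From api2: component {api2, db1, lb2, web2, web3}.
From cache2: component {cache2}.
That's 3 components.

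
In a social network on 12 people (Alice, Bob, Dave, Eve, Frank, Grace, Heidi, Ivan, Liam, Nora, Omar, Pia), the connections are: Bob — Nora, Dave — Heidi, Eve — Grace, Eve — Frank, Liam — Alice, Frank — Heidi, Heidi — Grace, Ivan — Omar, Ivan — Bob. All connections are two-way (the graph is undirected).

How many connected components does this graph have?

From Alice: component {Alice, Liam}.
From Bob: component {Bob, Ivan, Nora, Omar}.
From Dave: component {Dave, Eve, Frank, Grace, Heidi}.
From Pia: component {Pia}.
That's 4 components.

4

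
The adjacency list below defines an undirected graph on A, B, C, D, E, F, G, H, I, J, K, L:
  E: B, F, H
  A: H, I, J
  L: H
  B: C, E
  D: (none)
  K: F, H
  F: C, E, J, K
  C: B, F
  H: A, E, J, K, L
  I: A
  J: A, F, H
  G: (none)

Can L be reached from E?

Explore from E.
Distance 1: reach B, F, H.
Distance 2: reach A, C, J, K, L.
Found L.

Yes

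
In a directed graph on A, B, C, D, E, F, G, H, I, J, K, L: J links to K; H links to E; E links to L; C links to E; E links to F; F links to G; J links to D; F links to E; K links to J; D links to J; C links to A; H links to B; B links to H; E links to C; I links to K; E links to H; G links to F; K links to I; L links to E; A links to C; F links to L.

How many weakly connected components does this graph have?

From A: component {A, B, C, E, F, G, H, L}.
From D: component {D, I, J, K}.
That's 2 components.

2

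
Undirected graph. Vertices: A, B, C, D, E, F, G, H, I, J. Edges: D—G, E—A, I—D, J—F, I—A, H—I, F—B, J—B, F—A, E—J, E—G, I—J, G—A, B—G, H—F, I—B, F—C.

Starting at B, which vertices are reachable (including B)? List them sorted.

A, B, C, D, E, F, G, H, I, J

Start at B.
Its neighbours: F, G, I, J.
Then their neighbours: A, C, D, E, H.
Every vertex is now reached.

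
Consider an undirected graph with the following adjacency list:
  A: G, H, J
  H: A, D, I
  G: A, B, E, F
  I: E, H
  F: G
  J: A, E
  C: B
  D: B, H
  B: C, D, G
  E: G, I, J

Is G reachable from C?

Explore from C.
Distance 1: reach B.
Distance 2: reach D, G.
Found G.

Yes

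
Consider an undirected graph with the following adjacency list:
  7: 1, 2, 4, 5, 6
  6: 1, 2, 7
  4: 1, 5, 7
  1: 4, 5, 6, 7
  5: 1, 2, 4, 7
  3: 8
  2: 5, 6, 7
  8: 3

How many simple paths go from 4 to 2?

24

4–1–5–2
4–1–5–7–2
4–1–5–7–6–2
4–1–6–2
4–1–6–7–2
4–1–6–7–5–2
4–1–7–2
4–1–7–5–2
... and 16 more.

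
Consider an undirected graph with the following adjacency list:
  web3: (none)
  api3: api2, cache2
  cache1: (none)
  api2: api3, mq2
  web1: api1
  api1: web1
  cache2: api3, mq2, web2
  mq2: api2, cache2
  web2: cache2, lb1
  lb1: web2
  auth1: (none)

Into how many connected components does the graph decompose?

5

From api1: component {api1, web1}.
From api2: component {api2, api3, cache2, lb1, mq2, web2}.
From auth1: component {auth1}.
From cache1: component {cache1}.
From web3: component {web3}.
That's 5 components.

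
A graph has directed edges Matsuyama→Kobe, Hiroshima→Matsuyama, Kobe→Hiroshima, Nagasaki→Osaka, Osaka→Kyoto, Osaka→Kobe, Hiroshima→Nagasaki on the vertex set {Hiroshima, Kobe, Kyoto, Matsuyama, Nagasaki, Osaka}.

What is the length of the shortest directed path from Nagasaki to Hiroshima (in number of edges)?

Distance 0: Nagasaki.
Distance 1: Osaka.
Distance 2: Kobe, Kyoto.
Distance 3: Hiroshima — contains Hiroshima.

3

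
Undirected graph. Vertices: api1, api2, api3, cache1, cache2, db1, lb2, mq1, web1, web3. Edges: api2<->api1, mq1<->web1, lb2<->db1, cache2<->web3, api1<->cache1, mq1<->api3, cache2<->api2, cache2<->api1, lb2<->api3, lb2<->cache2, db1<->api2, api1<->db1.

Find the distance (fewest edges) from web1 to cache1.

6

Distance 0: web1.
Distance 1: mq1.
Distance 2: api3.
Distance 3: lb2.
Distance 4: cache2, db1.
Distance 5: api1, api2, web3.
Distance 6: cache1 — contains cache1.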